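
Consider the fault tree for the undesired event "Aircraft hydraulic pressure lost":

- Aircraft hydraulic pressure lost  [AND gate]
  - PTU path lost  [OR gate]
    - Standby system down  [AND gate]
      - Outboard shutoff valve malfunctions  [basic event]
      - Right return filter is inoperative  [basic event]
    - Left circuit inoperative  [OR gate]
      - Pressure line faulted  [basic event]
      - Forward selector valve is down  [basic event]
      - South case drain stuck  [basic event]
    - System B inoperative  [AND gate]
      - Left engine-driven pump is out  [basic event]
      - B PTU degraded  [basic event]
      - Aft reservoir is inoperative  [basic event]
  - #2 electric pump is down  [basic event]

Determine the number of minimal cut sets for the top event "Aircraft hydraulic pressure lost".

5

Standby system down [AND]: one cut set from each child combined → 1 × 1 = 1 cut set(s).
Left circuit inoperative [OR]: union of children's cut sets → 3 cut set(s).
System B inoperative [AND]: one cut set from each child combined → 1 × 1 × 1 = 1 cut set(s).
PTU path lost [OR]: union of children's cut sets → 5 cut set(s).
Aircraft hydraulic pressure lost [AND]: one cut set from each child combined → 5 × 1 = 5 cut set(s).
Minimal cut sets: {#2 electric pump is down, Outboard shutoff valve malfunctions, Right return filter is inoperative}; {#2 electric pump is down, Pressure line faulted}; {#2 electric pump is down, Forward selector valve is down}; {#2 electric pump is down, South case drain stuck}; {#2 electric pump is down, Aft reservoir is inoperative, B PTU degraded, Left engine-driven pump is out}.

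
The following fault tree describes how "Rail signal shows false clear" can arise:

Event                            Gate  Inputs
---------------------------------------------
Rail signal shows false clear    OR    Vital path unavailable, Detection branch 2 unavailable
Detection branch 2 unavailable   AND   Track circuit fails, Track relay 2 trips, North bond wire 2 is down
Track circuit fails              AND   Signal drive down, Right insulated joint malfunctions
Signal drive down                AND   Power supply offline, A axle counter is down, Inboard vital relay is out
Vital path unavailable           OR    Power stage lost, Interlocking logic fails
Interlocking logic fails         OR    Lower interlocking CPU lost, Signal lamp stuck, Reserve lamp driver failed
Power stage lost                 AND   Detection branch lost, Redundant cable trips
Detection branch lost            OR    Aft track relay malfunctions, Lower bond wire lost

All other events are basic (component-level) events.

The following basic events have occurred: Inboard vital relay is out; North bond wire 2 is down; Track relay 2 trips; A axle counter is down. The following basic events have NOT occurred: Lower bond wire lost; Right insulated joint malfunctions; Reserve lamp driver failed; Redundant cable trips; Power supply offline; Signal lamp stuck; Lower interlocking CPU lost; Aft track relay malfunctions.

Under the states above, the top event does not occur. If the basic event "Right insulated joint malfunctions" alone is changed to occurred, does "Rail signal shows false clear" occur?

Counterfactual: set "Right insulated joint malfunctions" to occurred.
Detection branch lost [OR]: Aft track relay malfunctions=not, Lower bond wire lost=not → no input occurs → does not occur.
Power stage lost [AND]: Detection branch lost=not, Redundant cable trips=not → not all inputs occur → does not occur.
Interlocking logic fails [OR]: Lower interlocking CPU lost=not, Signal lamp stuck=not, Reserve lamp driver failed=not → no input occurs → does not occur.
Vital path unavailable [OR]: Power stage lost=not, Interlocking logic fails=not → no input occurs → does not occur.
Signal drive down [AND]: Power supply offline=not, A axle counter is down=occurs, Inboard vital relay is out=occurs → not all inputs occur → does not occur.
Track circuit fails [AND]: Signal drive down=not, Right insulated joint malfunctions=occurs → not all inputs occur → does not occur.
Detection branch 2 unavailable [AND]: Track circuit fails=not, Track relay 2 trips=occurs, North bond wire 2 is down=occurs → not all inputs occur → does not occur.
Rail signal shows false clear [OR]: Vital path unavailable=not, Detection branch 2 unavailable=not → no input occurs → does not occur.

No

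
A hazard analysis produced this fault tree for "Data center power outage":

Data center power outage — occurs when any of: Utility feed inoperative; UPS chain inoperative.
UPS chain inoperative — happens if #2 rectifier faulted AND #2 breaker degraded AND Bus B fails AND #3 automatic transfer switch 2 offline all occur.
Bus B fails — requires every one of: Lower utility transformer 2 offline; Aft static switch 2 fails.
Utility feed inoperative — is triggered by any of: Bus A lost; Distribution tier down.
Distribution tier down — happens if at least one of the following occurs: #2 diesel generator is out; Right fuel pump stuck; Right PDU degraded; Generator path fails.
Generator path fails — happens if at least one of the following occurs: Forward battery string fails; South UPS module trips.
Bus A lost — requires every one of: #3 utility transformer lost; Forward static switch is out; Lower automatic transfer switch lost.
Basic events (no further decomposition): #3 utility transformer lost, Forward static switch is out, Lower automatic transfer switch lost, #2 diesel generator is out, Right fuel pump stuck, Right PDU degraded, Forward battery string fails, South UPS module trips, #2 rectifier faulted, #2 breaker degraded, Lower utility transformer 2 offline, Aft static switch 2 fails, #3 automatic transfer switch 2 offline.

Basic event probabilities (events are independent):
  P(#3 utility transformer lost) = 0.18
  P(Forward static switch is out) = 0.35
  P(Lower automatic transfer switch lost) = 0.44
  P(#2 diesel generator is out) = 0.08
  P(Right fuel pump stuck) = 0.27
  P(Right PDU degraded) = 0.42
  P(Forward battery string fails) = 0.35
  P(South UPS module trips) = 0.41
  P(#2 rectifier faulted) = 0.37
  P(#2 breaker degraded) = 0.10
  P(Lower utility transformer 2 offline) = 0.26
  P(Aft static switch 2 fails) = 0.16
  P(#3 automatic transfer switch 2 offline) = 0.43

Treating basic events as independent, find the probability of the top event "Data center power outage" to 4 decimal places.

P(Bus A lost) [AND] = 0.18 × 0.35 × 0.44 = 0.027720
P(Generator path fails) [OR] = 1 − (1−0.35) × (1−0.41) = 0.616500
P(Distribution tier down) [OR] = 1 − (1−0.08) × (1−0.27) × (1−0.42) × (1−0.616500) = 0.850616
P(Utility feed inoperative) [OR] = 1 − (1−0.027720) × (1−0.850616) = 0.854757
P(Bus B fails) [AND] = 0.26 × 0.16 = 0.041600
P(UPS chain inoperative) [AND] = 0.37 × 0.10 × 0.041600 × 0.43 = 0.000662
P(Data center power outage) [OR] = 1 − (1−0.854757) × (1−0.000662) = 0.854853
Rounded to 4 decimal places: P(Data center power outage) ≈ 0.8549.

0.8549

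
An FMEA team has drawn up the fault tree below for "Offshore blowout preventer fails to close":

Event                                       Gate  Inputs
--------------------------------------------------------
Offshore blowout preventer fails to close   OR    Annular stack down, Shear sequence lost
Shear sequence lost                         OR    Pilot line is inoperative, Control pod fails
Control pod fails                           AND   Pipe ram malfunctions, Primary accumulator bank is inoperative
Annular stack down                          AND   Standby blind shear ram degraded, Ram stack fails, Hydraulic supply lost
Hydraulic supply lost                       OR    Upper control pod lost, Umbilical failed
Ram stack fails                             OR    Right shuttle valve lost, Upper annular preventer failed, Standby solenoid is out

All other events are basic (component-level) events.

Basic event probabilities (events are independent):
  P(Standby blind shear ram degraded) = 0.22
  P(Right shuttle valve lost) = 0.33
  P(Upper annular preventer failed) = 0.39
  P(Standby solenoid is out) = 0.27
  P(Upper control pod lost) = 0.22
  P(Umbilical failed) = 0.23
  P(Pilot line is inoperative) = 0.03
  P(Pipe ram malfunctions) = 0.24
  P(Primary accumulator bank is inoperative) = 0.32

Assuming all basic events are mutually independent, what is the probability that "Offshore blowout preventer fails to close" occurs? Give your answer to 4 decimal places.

P(Ram stack fails) [OR] = 1 − (1−0.33) × (1−0.39) × (1−0.27) = 0.701649
P(Hydraulic supply lost) [OR] = 1 − (1−0.22) × (1−0.23) = 0.399400
P(Annular stack down) [AND] = 0.22 × 0.701649 × 0.399400 = 0.061652
P(Control pod fails) [AND] = 0.24 × 0.32 = 0.076800
P(Shear sequence lost) [OR] = 1 − (1−0.03) × (1−0.076800) = 0.104496
P(Offshore blowout preventer fails to close) [OR] = 1 − (1−0.061652) × (1−0.104496) = 0.159706
Rounded to 4 decimal places: P(Offshore blowout preventer fails to close) ≈ 0.1597.

0.1597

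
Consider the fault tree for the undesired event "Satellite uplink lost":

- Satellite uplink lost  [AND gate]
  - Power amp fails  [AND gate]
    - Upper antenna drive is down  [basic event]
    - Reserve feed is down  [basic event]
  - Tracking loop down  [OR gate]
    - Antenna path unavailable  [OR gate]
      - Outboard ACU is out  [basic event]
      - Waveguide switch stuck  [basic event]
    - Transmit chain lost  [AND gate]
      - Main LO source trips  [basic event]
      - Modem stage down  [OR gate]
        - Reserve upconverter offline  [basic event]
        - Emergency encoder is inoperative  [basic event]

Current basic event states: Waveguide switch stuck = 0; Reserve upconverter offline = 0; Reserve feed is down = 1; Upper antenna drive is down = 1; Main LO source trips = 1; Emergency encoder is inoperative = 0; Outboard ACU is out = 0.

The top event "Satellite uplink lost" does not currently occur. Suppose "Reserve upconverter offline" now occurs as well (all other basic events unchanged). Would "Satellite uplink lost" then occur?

Yes

Counterfactual: set "Reserve upconverter offline" to occurred.
Power amp fails [AND]: Upper antenna drive is down=occurs, Reserve feed is down=occurs → all inputs occur → occurs.
Antenna path unavailable [OR]: Outboard ACU is out=not, Waveguide switch stuck=not → no input occurs → does not occur.
Modem stage down [OR]: Reserve upconverter offline=occurs, Emergency encoder is inoperative=not → at least one input occurs → occurs.
Transmit chain lost [AND]: Main LO source trips=occurs, Modem stage down=occurs → all inputs occur → occurs.
Tracking loop down [OR]: Antenna path unavailable=not, Transmit chain lost=occurs → at least one input occurs → occurs.
Satellite uplink lost [AND]: Power amp fails=occurs, Tracking loop down=occurs → all inputs occur → occurs.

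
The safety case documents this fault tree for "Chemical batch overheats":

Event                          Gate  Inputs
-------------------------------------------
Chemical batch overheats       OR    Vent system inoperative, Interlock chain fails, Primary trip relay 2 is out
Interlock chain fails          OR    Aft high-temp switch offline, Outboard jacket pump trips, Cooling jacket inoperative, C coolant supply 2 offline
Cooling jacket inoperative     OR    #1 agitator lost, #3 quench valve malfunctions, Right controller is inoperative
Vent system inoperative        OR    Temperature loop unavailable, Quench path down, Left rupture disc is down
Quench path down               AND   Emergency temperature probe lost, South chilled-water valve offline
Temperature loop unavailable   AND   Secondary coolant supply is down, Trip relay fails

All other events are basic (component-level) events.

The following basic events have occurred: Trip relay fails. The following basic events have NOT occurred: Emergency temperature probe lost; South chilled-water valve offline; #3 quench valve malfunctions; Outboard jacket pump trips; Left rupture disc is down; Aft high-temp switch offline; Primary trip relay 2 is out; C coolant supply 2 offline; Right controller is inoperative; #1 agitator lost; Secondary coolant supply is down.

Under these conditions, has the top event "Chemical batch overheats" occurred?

No

Temperature loop unavailable [AND]: Secondary coolant supply is down=not, Trip relay fails=occurs → not all inputs occur → does not occur.
Quench path down [AND]: Emergency temperature probe lost=not, South chilled-water valve offline=not → not all inputs occur → does not occur.
Vent system inoperative [OR]: Temperature loop unavailable=not, Quench path down=not, Left rupture disc is down=not → no input occurs → does not occur.
Cooling jacket inoperative [OR]: #1 agitator lost=not, #3 quench valve malfunctions=not, Right controller is inoperative=not → no input occurs → does not occur.
Interlock chain fails [OR]: Aft high-temp switch offline=not, Outboard jacket pump trips=not, Cooling jacket inoperative=not, C coolant supply 2 offline=not → no input occurs → does not occur.
Chemical batch overheats [OR]: Vent system inoperative=not, Interlock chain fails=not, Primary trip relay 2 is out=not → no input occurs → does not occur.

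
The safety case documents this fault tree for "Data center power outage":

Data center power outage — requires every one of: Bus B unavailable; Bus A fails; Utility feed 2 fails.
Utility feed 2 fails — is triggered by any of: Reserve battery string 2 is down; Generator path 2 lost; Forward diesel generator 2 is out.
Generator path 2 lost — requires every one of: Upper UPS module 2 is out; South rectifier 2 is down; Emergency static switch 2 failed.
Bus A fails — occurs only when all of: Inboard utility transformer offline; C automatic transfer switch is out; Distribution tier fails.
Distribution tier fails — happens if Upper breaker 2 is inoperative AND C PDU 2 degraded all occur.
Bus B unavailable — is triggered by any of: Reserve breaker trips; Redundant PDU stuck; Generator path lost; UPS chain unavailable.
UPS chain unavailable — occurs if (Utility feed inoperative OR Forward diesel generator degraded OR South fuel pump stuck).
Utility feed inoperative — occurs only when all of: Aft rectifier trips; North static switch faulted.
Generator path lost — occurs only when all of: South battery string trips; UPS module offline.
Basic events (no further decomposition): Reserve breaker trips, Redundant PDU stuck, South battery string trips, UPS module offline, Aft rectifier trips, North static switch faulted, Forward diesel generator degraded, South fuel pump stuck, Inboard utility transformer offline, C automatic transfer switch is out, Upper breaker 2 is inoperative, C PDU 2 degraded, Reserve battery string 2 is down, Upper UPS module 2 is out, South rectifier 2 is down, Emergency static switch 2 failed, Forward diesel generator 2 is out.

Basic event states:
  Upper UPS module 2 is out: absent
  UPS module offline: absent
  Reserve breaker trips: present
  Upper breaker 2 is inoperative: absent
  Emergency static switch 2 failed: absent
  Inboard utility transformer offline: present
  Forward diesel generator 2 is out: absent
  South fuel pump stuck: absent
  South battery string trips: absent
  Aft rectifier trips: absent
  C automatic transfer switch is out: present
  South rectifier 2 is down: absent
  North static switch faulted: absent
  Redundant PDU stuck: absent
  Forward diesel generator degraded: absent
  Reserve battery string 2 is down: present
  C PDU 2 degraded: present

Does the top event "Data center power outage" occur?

No

Generator path lost [AND]: South battery string trips=not, UPS module offline=not → not all inputs occur → does not occur.
Utility feed inoperative [AND]: Aft rectifier trips=not, North static switch faulted=not → not all inputs occur → does not occur.
UPS chain unavailable [OR]: Utility feed inoperative=not, Forward diesel generator degraded=not, South fuel pump stuck=not → no input occurs → does not occur.
Bus B unavailable [OR]: Reserve breaker trips=occurs, Redundant PDU stuck=not, Generator path lost=not, UPS chain unavailable=not → at least one input occurs → occurs.
Distribution tier fails [AND]: Upper breaker 2 is inoperative=not, C PDU 2 degraded=occurs → not all inputs occur → does not occur.
Bus A fails [AND]: Inboard utility transformer offline=occurs, C automatic transfer switch is out=occurs, Distribution tier fails=not → not all inputs occur → does not occur.
Generator path 2 lost [AND]: Upper UPS module 2 is out=not, South rectifier 2 is down=not, Emergency static switch 2 failed=not → not all inputs occur → does not occur.
Utility feed 2 fails [OR]: Reserve battery string 2 is down=occurs, Generator path 2 lost=not, Forward diesel generator 2 is out=not → at least one input occurs → occurs.
Data center power outage [AND]: Bus B unavailable=occurs, Bus A fails=not, Utility feed 2 fails=occurs → not all inputs occur → does not occur.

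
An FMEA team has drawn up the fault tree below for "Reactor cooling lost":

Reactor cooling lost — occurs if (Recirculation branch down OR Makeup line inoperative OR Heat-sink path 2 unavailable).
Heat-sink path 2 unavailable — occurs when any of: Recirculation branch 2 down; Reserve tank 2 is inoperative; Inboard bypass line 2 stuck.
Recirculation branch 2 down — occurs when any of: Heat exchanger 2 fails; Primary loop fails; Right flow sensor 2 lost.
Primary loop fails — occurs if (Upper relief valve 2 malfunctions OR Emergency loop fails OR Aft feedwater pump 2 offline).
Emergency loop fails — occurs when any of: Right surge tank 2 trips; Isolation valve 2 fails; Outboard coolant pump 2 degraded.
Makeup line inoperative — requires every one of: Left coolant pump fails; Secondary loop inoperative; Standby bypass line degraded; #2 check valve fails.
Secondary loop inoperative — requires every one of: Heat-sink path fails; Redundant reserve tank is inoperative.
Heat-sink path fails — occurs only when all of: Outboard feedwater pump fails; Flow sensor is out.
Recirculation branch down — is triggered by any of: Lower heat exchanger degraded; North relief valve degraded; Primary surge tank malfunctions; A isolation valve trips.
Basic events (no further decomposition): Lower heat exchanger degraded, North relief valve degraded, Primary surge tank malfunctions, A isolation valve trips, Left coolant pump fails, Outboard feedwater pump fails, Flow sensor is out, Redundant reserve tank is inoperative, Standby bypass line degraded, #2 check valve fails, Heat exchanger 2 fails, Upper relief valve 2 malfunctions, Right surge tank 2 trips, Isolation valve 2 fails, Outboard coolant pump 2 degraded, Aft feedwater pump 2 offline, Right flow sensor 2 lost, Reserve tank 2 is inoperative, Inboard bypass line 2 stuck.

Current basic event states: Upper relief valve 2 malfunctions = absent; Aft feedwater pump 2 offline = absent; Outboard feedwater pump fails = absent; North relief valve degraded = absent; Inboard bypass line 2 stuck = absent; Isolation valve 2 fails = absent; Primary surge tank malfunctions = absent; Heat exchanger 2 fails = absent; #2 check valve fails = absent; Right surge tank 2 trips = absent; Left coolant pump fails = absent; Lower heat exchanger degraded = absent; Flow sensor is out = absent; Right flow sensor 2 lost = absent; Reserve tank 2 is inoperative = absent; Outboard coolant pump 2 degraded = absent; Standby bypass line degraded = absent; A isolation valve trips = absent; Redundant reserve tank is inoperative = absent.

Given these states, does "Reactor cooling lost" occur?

Recirculation branch down [OR]: Lower heat exchanger degraded=not, North relief valve degraded=not, Primary surge tank malfunctions=not, A isolation valve trips=not → no input occurs → does not occur.
Heat-sink path fails [AND]: Outboard feedwater pump fails=not, Flow sensor is out=not → not all inputs occur → does not occur.
Secondary loop inoperative [AND]: Heat-sink path fails=not, Redundant reserve tank is inoperative=not → not all inputs occur → does not occur.
Makeup line inoperative [AND]: Left coolant pump fails=not, Secondary loop inoperative=not, Standby bypass line degraded=not, #2 check valve fails=not → not all inputs occur → does not occur.
Emergency loop fails [OR]: Right surge tank 2 trips=not, Isolation valve 2 fails=not, Outboard coolant pump 2 degraded=not → no input occurs → does not occur.
Primary loop fails [OR]: Upper relief valve 2 malfunctions=not, Emergency loop fails=not, Aft feedwater pump 2 offline=not → no input occurs → does not occur.
Recirculation branch 2 down [OR]: Heat exchanger 2 fails=not, Primary loop fails=not, Right flow sensor 2 lost=not → no input occurs → does not occur.
Heat-sink path 2 unavailable [OR]: Recirculation branch 2 down=not, Reserve tank 2 is inoperative=not, Inboard bypass line 2 stuck=not → no input occurs → does not occur.
Reactor cooling lost [OR]: Recirculation branch down=not, Makeup line inoperative=not, Heat-sink path 2 unavailable=not → no input occurs → does not occur.

No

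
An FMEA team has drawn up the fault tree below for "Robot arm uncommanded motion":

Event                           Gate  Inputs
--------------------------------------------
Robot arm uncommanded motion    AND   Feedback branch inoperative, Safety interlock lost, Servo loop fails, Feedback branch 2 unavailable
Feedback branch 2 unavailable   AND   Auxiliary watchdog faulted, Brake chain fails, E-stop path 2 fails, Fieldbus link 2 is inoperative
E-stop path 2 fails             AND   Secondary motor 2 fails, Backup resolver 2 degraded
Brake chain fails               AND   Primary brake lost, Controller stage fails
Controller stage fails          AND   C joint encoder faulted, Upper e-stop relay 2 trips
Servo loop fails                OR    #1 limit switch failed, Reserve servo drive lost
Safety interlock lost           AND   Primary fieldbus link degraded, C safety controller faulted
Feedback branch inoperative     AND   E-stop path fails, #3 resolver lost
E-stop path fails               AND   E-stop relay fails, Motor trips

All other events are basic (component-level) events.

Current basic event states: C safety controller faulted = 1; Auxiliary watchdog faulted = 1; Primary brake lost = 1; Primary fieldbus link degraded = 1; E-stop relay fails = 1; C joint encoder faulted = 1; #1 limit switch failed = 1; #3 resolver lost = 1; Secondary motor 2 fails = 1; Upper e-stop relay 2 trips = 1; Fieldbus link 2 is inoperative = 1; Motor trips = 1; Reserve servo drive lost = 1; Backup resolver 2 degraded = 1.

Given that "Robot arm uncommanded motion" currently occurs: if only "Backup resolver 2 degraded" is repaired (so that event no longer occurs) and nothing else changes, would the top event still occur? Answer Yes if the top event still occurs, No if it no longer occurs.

No

Counterfactual: set "Backup resolver 2 degraded" to not occurred.
E-stop path fails [AND]: E-stop relay fails=occurs, Motor trips=occurs → all inputs occur → occurs.
Feedback branch inoperative [AND]: E-stop path fails=occurs, #3 resolver lost=occurs → all inputs occur → occurs.
Safety interlock lost [AND]: Primary fieldbus link degraded=occurs, C safety controller faulted=occurs → all inputs occur → occurs.
Servo loop fails [OR]: #1 limit switch failed=occurs, Reserve servo drive lost=occurs → at least one input occurs → occurs.
Controller stage fails [AND]: C joint encoder faulted=occurs, Upper e-stop relay 2 trips=occurs → all inputs occur → occurs.
Brake chain fails [AND]: Primary brake lost=occurs, Controller stage fails=occurs → all inputs occur → occurs.
E-stop path 2 fails [AND]: Secondary motor 2 fails=occurs, Backup resolver 2 degraded=not → not all inputs occur → does not occur.
Feedback branch 2 unavailable [AND]: Auxiliary watchdog faulted=occurs, Brake chain fails=occurs, E-stop path 2 fails=not, Fieldbus link 2 is inoperative=occurs → not all inputs occur → does not occur.
Robot arm uncommanded motion [AND]: Feedback branch inoperative=occurs, Safety interlock lost=occurs, Servo loop fails=occurs, Feedback branch 2 unavailable=not → not all inputs occur → does not occur.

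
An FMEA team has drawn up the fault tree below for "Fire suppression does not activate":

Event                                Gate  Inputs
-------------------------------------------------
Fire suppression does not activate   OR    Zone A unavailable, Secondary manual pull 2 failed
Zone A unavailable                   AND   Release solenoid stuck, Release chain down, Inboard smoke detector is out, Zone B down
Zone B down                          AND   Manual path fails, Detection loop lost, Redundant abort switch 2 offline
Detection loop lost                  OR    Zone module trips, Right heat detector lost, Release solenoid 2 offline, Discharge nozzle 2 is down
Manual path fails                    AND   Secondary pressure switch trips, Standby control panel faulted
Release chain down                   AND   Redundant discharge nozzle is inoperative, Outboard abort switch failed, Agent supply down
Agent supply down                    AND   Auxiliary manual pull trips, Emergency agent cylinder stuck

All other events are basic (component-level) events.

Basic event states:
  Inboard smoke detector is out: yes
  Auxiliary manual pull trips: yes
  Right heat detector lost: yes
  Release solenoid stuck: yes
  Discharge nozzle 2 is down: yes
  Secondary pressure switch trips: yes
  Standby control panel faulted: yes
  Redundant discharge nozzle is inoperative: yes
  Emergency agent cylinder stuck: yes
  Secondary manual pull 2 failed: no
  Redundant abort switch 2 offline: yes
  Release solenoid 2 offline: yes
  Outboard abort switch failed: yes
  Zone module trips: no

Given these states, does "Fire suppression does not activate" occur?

Agent supply down [AND]: Auxiliary manual pull trips=occurs, Emergency agent cylinder stuck=occurs → all inputs occur → occurs.
Release chain down [AND]: Redundant discharge nozzle is inoperative=occurs, Outboard abort switch failed=occurs, Agent supply down=occurs → all inputs occur → occurs.
Manual path fails [AND]: Secondary pressure switch trips=occurs, Standby control panel faulted=occurs → all inputs occur → occurs.
Detection loop lost [OR]: Zone module trips=not, Right heat detector lost=occurs, Release solenoid 2 offline=occurs, Discharge nozzle 2 is down=occurs → at least one input occurs → occurs.
Zone B down [AND]: Manual path fails=occurs, Detection loop lost=occurs, Redundant abort switch 2 offline=occurs → all inputs occur → occurs.
Zone A unavailable [AND]: Release solenoid stuck=occurs, Release chain down=occurs, Inboard smoke detector is out=occurs, Zone B down=occurs → all inputs occur → occurs.
Fire suppression does not activate [OR]: Zone A unavailable=occurs, Secondary manual pull 2 failed=not → at least one input occurs → occurs.

Yes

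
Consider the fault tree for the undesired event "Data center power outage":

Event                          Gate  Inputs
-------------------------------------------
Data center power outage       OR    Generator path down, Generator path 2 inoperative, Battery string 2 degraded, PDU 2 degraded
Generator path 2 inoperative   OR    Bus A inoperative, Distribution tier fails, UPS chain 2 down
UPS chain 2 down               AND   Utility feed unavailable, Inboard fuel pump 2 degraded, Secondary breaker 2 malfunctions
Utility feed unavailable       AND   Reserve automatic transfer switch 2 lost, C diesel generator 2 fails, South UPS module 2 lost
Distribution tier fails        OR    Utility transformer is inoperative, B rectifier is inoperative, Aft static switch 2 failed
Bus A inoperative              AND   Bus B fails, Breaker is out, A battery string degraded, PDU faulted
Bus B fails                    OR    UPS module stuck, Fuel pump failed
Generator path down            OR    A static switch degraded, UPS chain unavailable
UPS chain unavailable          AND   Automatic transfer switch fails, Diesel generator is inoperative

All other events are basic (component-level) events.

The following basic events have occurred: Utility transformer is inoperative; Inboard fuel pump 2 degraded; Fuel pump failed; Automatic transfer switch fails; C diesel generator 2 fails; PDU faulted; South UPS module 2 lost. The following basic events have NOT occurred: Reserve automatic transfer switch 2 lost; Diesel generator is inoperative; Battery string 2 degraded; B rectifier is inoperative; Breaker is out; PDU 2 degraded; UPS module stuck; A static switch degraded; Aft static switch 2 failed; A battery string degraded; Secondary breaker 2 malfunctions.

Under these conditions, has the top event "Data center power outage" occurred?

Yes

UPS chain unavailable [AND]: Automatic transfer switch fails=occurs, Diesel generator is inoperative=not → not all inputs occur → does not occur.
Generator path down [OR]: A static switch degraded=not, UPS chain unavailable=not → no input occurs → does not occur.
Bus B fails [OR]: UPS module stuck=not, Fuel pump failed=occurs → at least one input occurs → occurs.
Bus A inoperative [AND]: Bus B fails=occurs, Breaker is out=not, A battery string degraded=not, PDU faulted=occurs → not all inputs occur → does not occur.
Distribution tier fails [OR]: Utility transformer is inoperative=occurs, B rectifier is inoperative=not, Aft static switch 2 failed=not → at least one input occurs → occurs.
Utility feed unavailable [AND]: Reserve automatic transfer switch 2 lost=not, C diesel generator 2 fails=occurs, South UPS module 2 lost=occurs → not all inputs occur → does not occur.
UPS chain 2 down [AND]: Utility feed unavailable=not, Inboard fuel pump 2 degraded=occurs, Secondary breaker 2 malfunctions=not → not all inputs occur → does not occur.
Generator path 2 inoperative [OR]: Bus A inoperative=not, Distribution tier fails=occurs, UPS chain 2 down=not → at least one input occurs → occurs.
Data center power outage [OR]: Generator path down=not, Generator path 2 inoperative=occurs, Battery string 2 degraded=not, PDU 2 degraded=not → at least one input occurs → occurs.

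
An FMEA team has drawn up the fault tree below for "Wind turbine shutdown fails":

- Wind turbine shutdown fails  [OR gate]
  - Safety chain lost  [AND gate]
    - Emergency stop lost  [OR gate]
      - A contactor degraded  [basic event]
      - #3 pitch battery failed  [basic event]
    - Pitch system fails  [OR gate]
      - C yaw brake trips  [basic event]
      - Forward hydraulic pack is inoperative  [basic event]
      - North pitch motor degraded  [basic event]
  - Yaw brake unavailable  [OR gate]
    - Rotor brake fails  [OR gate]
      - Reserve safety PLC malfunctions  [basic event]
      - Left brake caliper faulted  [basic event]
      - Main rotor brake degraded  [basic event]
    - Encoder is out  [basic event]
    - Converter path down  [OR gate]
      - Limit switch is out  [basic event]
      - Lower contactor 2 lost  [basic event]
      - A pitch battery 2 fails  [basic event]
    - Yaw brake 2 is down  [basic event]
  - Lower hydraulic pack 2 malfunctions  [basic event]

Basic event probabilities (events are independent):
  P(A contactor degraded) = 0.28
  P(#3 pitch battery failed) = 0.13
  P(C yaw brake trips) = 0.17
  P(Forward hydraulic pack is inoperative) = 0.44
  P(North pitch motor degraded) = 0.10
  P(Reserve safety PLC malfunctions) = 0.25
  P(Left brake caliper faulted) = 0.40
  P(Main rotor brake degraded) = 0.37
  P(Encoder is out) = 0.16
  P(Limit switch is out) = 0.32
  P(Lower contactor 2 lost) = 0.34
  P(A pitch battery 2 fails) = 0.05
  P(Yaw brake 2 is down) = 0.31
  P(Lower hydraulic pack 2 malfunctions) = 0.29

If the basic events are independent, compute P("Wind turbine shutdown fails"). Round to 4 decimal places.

P(Emergency stop lost) [OR] = 1 − (1−0.28) × (1−0.13) = 0.373600
P(Pitch system fails) [OR] = 1 − (1−0.17) × (1−0.44) × (1−0.10) = 0.581680
P(Safety chain lost) [AND] = 0.373600 × 0.581680 = 0.217316
P(Rotor brake fails) [OR] = 1 − (1−0.25) × (1−0.40) × (1−0.37) = 0.716500
P(Converter path down) [OR] = 1 − (1−0.32) × (1−0.34) × (1−0.05) = 0.573640
P(Yaw brake unavailable) [OR] = 1 − (1−0.716500) × (1−0.16) × (1−0.573640) × (1−0.31) = 0.929942
P(Wind turbine shutdown fails) [OR] = 1 − (1−0.217316) × (1−0.929942) × (1−0.29) = 0.961068
Rounded to 4 decimal places: P(Wind turbine shutdown fails) ≈ 0.9611.

0.9611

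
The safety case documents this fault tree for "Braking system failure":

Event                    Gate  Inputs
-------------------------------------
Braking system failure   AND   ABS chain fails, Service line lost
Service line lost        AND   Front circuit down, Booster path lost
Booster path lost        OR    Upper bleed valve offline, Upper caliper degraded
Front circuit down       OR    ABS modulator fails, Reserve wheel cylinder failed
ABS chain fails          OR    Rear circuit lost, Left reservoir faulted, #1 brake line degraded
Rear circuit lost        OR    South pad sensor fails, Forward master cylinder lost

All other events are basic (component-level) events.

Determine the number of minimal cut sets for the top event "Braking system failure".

16

Rear circuit lost [OR]: union of children's cut sets → 2 cut set(s).
ABS chain fails [OR]: union of children's cut sets → 4 cut set(s).
Front circuit down [OR]: union of children's cut sets → 2 cut set(s).
Booster path lost [OR]: union of children's cut sets → 2 cut set(s).
Service line lost [AND]: one cut set from each child combined → 2 × 2 = 4 cut set(s).
Braking system failure [AND]: one cut set from each child combined → 4 × 4 = 16 cut set(s).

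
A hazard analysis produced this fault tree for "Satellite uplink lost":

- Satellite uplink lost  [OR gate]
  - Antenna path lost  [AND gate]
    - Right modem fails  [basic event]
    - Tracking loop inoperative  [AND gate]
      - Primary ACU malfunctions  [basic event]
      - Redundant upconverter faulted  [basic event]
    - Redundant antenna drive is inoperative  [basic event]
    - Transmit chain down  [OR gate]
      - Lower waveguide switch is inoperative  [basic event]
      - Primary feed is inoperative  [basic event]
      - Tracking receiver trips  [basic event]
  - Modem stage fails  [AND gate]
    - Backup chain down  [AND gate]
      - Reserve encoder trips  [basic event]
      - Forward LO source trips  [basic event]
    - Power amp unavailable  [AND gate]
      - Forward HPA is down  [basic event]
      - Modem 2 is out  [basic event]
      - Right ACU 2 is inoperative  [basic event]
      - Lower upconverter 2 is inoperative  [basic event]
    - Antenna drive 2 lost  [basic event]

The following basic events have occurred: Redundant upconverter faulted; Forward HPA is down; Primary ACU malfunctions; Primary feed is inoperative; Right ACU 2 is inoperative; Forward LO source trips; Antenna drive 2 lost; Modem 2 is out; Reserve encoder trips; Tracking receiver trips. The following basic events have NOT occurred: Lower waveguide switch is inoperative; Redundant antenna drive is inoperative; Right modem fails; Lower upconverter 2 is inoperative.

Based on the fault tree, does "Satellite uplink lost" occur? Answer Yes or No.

Tracking loop inoperative [AND]: Primary ACU malfunctions=occurs, Redundant upconverter faulted=occurs → all inputs occur → occurs.
Transmit chain down [OR]: Lower waveguide switch is inoperative=not, Primary feed is inoperative=occurs, Tracking receiver trips=occurs → at least one input occurs → occurs.
Antenna path lost [AND]: Right modem fails=not, Tracking loop inoperative=occurs, Redundant antenna drive is inoperative=not, Transmit chain down=occurs → not all inputs occur → does not occur.
Backup chain down [AND]: Reserve encoder trips=occurs, Forward LO source trips=occurs → all inputs occur → occurs.
Power amp unavailable [AND]: Forward HPA is down=occurs, Modem 2 is out=occurs, Right ACU 2 is inoperative=occurs, Lower upconverter 2 is inoperative=not → not all inputs occur → does not occur.
Modem stage fails [AND]: Backup chain down=occurs, Power amp unavailable=not, Antenna drive 2 lost=occurs → not all inputs occur → does not occur.
Satellite uplink lost [OR]: Antenna path lost=not, Modem stage fails=not → no input occurs → does not occur.

No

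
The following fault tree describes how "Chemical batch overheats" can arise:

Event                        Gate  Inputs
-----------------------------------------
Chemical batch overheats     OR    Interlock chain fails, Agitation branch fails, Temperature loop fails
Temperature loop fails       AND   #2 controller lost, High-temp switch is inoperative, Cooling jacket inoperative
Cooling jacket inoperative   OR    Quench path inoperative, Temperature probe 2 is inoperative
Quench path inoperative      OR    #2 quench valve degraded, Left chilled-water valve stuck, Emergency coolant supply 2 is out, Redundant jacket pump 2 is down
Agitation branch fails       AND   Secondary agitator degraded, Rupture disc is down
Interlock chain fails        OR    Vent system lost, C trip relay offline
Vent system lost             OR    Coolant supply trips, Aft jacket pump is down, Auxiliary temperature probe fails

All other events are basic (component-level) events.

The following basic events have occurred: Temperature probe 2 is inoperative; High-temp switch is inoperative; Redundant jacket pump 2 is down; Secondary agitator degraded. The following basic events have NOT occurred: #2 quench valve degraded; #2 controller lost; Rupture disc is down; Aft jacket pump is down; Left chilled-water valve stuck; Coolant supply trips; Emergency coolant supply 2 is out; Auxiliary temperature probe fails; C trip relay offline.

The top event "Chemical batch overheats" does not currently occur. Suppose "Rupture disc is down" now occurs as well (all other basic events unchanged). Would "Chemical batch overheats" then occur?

Counterfactual: set "Rupture disc is down" to occurred.
Vent system lost [OR]: Coolant supply trips=not, Aft jacket pump is down=not, Auxiliary temperature probe fails=not → no input occurs → does not occur.
Interlock chain fails [OR]: Vent system lost=not, C trip relay offline=not → no input occurs → does not occur.
Agitation branch fails [AND]: Secondary agitator degraded=occurs, Rupture disc is down=occurs → all inputs occur → occurs.
Quench path inoperative [OR]: #2 quench valve degraded=not, Left chilled-water valve stuck=not, Emergency coolant supply 2 is out=not, Redundant jacket pump 2 is down=occurs → at least one input occurs → occurs.
Cooling jacket inoperative [OR]: Quench path inoperative=occurs, Temperature probe 2 is inoperative=occurs → at least one input occurs → occurs.
Temperature loop fails [AND]: #2 controller lost=not, High-temp switch is inoperative=occurs, Cooling jacket inoperative=occurs → not all inputs occur → does not occur.
Chemical batch overheats [OR]: Interlock chain fails=not, Agitation branch fails=occurs, Temperature loop fails=not → at least one input occurs → occurs.

Yes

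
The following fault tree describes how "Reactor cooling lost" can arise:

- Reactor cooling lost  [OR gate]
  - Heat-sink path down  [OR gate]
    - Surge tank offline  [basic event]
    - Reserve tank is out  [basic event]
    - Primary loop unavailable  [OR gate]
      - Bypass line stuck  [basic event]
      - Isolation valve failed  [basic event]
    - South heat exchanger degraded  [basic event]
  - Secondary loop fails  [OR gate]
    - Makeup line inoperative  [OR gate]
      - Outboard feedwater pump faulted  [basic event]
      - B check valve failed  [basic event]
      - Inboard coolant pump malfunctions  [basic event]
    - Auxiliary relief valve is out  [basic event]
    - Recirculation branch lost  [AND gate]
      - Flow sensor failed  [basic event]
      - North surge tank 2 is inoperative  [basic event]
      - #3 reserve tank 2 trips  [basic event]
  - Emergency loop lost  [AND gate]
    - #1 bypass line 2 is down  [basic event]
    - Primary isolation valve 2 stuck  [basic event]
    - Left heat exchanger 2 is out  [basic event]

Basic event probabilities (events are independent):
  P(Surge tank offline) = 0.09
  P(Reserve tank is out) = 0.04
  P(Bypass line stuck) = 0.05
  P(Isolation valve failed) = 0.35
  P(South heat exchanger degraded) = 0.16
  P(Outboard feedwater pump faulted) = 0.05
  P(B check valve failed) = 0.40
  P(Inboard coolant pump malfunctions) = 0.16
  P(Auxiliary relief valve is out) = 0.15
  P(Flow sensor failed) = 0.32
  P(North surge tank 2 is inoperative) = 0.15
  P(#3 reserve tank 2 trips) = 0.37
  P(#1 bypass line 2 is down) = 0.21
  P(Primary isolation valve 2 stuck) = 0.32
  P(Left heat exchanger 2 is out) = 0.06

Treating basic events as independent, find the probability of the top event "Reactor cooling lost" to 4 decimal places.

0.8196

P(Primary loop unavailable) [OR] = 1 − (1−0.05) × (1−0.35) = 0.382500
P(Heat-sink path down) [OR] = 1 − (1−0.09) × (1−0.04) × (1−0.382500) × (1−0.16) = 0.546864
P(Makeup line inoperative) [OR] = 1 − (1−0.05) × (1−0.40) × (1−0.16) = 0.521200
P(Recirculation branch lost) [AND] = 0.32 × 0.15 × 0.37 = 0.017760
P(Secondary loop fails) [OR] = 1 − (1−0.521200) × (1−0.15) × (1−0.017760) = 0.600248
P(Emergency loop lost) [AND] = 0.21 × 0.32 × 0.06 = 0.004032
P(Reactor cooling lost) [OR] = 1 − (1−0.546864) × (1−0.600248) × (1−0.004032) = 0.819588
Rounded to 4 decimal places: P(Reactor cooling lost) ≈ 0.8196.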